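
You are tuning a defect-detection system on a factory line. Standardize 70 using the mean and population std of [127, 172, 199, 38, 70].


μ = 121.2, σ = 60.3503
z = (70 - 121.2)/60.3503 = -0.8484

-0.8484


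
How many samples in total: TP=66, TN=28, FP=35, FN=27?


Total = TP + TN + FP + FN
= 66 + 28 + 35 + 27
= 156
(Predicted positive: 101, predicted negative: 55)

156


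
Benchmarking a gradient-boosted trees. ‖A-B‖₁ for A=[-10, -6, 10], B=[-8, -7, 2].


d = |-10+ 8| + |-6+ 7| + |10-2|
  = 2 + 1 + 8
  = 11

11


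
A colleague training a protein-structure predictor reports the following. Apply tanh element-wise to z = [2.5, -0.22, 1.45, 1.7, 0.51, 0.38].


tanh(2.5) = 0.9866
tanh(-0.22) = -0.2165
tanh(1.45) = 0.8957
tanh(1.7) = 0.9354
tanh(0.51) = 0.4699
tanh(0.38) = 0.3627
result = [0.9866, -0.2165, 0.8957, 0.9354, 0.4699, 0.3627]

[0.9866, -0.2165, 0.8957, 0.9354, 0.4699, 0.3627]


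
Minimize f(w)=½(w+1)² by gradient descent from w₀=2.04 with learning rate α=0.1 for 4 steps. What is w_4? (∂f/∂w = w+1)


step 1: grad = 2.04+1 = 3.04; w = 2.04 - 0.1·(3.04) = 1.736
step 2: grad = 1.736+1 = 2.736; w = 1.736 - 0.1·(2.736) = 1.4624
step 3: grad = 1.4624+1 = 2.4624; w = 1.4624 - 0.1·(2.4624) = 1.21616
step 4: grad = 1.21616+1 = 2.21616; w = 1.21616 - 0.1·(2.21616) = 0.994544

0.994544


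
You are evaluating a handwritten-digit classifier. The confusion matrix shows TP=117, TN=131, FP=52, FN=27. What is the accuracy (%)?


Accuracy = (TP+TN)/(TP+TN+FP+FN)
= (117+131)/(327)
= 248/327 = 75.84%

75.84%


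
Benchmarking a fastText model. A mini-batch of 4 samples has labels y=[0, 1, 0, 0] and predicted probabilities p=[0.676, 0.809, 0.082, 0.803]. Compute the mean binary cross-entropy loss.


L[0] = -ln(1-0.676) = -ln(0.324) = 1.127
L[1] = -ln(0.809) = 0.212
L[2] = -ln(1-0.082) = -ln(0.918) = 0.0856
L[3] = -ln(1-0.803) = -ln(0.197) = 1.6246
mean = (1.127 + 0.212 + 0.0856 + 1.6246)/4 = 0.7623

0.7623


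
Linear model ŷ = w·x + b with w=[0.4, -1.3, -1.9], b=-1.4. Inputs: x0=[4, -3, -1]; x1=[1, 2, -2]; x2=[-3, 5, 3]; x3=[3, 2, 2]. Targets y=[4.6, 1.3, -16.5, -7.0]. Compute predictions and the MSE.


ŷ0 = (0.4)·(4) + (-1.3)·(-3) + (-1.9)·(-1) - 1.4 = 6.0
ŷ1 = (0.4)·(1) + (-1.3)·(2) + (-1.9)·(-2) - 1.4 = 0.2
ŷ2 = (0.4)·(-3) + (-1.3)·(5) + (-1.9)·(3) - 1.4 = -14.8
ŷ3 = (0.4)·(3) + (-1.3)·(2) + (-1.9)·(2) - 1.4 = -6.6
errors² = [1.96, 1.21, 2.89, 0.16]
MSE = 6.2200/4 = 1.555

1.555


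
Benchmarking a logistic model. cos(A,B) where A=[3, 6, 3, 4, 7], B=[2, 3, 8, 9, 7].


A·B = 3·2 + 6·3 + 3·8 + 4·9 + 7·7 = 133
‖A‖ = √119 = 10.9087, ‖B‖ = √207 = 14.3875
cos = 133/(√119·√207) = 133/√24633 = 0.8474

0.8474


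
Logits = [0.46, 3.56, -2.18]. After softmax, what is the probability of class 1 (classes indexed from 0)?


Exponentials: e^0.46=1.5841, e^3.56=35.1632, e^-2.18=0.113
Sum = 36.8603
Softmax = [0.043, 0.954, 0.0031]
p[1] = 35.1632/36.8603 = 0.954

0.954


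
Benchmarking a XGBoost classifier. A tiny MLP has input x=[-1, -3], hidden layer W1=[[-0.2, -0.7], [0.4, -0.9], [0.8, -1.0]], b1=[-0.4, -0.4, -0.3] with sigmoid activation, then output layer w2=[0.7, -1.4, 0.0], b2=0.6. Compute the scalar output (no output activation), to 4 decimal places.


z1[0] = (-0.2)·(-1) + (-0.7)·(-3) - 0.4 = 1.9
z1[1] = (0.4)·(-1) + (-0.9)·(-3) - 0.4 = 1.9
z1[2] = (0.8)·(-1) + (-1.0)·(-3) - 0.3 = 1.9
h = sigmoid(z1) = [0.8699, 0.8699, 0.8699]
output = (0.7)·(0.8699) + (-1.4)·(0.8699) + (0.0)·(0.8699) + 0.6 = -0.0089

-0.0089


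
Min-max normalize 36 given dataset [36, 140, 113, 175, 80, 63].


min=36, max=175
(36-36)/(175-36) = 0/139 = 0.0

0.0


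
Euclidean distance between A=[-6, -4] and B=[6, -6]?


d = √((-6-6)² + (-4+ 6)²)
  = √(144 + 4)
  = √148 = 12.1655

12.1655


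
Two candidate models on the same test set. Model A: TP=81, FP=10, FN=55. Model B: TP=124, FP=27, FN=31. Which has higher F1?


Model A: P=81/91=0.8901, R=81/136=0.5956, F1=2PR/(P+R)=2TP/(2TP+FP+FN)=162/227=0.7137
Model B: P=124/151=0.8212, R=124/155=0.8, F1=2PR/(P+R)=2TP/(2TP+FP+FN)=248/306=0.8105
0.7137 < 0.8105 → Model B

Model B


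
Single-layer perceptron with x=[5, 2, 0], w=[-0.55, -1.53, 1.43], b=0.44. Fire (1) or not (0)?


z = (5)·(-0.55) + (2)·(-1.53) + (0)·(1.43) + 0.44
  = -5.37
step(z) = 0 (z<0)

0


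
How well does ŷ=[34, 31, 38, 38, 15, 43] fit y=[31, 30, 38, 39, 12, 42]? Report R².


ȳ = 32
SS_res = Σ(y-ŷ)² = 21
SS_tot = Σ(y-ȳ)² = 590
R² = 1 - SS_res/SS_tot = 1 - 0.0356 = 0.9644

0.9644


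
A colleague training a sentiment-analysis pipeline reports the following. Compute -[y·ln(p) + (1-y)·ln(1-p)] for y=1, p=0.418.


BCE = -[y·ln(p) + (1-y)·ln(1-p)]
= -1·ln(0.418) - 0
= -ln(0.418) = 0.8723

0.8723


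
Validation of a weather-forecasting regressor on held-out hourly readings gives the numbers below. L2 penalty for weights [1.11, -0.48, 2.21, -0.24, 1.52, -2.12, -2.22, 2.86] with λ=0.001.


‖w‖₂² = (1.11)² + (-0.48)² + (2.21)² + (-0.24)² + (1.52)² + (-2.12)² + (-2.22)² + (2.86)²
     = 1.2321 + 0.2304 + 4.8841 + 0.0576 + 2.3104 + 4.4944 + 4.9284 + 8.1796
     = 26.317
λ·‖w‖₂² = 0.001·26.317 = 0.026317

0.026317


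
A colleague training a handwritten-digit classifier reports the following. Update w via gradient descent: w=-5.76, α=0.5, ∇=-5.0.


w_new = w - α·∇
= -5.76 - 0.5·-5.0
= -5.76 + 2.5
= -3.26

-3.26


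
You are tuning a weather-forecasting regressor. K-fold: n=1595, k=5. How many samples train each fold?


Fold size = 1595/5 = 319
Training per fold = 1595 - 319 = 1276

1276


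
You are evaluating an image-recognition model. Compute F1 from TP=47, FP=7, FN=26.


Precision = 47/54 = 0.8704
Recall = 47/73 = 0.6438
F1 = 2·P·R/(P+R) = 2·TP/(2·TP+FP+FN) = 94/(94+7+26) = 94/127 = 0.7402

0.7402


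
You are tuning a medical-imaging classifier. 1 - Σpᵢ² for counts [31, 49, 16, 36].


Probabilities: [31/132, 49/132, 16/132, 36/132] ≈ [0.2348, 0.3712, 0.1212, 0.2727]
Σpᵢ² = (961 + 2401 + 256 + 1296)/132² = 4914/17424
Gini = 1 - Σpᵢ² = 1 - 4914/17424 = 0.718

0.718


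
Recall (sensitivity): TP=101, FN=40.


Recall = TP/(TP+FN)
= 101/(101+40)
= 101/141 = 71.63%

71.63%


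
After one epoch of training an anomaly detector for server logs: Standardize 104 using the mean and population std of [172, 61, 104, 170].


μ = 126.75, σ = 46.7941
z = (104 - 126.75)/46.7941 = -0.4862

-0.4862


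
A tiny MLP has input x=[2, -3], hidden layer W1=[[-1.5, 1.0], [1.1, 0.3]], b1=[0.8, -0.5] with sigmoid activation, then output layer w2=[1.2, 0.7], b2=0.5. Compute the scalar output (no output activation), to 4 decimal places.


z1[0] = (-1.5)·(2) + (1.0)·(-3) + 0.8 = -5.2
z1[1] = (1.1)·(2) + (0.3)·(-3) - 0.5 = 0.8
h = sigmoid(z1) = [0.0055, 0.69]
output = (1.2)·(0.0055) + (0.7)·(0.69) + 0.5 = 0.9896

0.9896


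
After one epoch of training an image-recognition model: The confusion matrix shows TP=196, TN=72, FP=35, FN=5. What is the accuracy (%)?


Accuracy = (TP+TN)/(TP+TN+FP+FN)
= (196+72)/(308)
= 268/308 = 87.01%

87.01%


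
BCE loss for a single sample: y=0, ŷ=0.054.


BCE = -[y·ln(p) + (1-y)·ln(1-p)]
= -0 - 1·ln(1-0.054)
= -ln(0.946) = 0.0555

0.0555


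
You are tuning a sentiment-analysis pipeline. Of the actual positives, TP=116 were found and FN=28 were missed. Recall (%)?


Recall = TP/(TP+FN)
= 116/(116+28)
= 116/144 = 80.56%

80.56%


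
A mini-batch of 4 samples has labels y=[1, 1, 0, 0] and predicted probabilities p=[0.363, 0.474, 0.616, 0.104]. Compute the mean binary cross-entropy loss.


L[0] = -ln(0.363) = 1.0134
L[1] = -ln(0.474) = 0.7465
L[2] = -ln(1-0.616) = -ln(0.384) = 0.9571
L[3] = -ln(1-0.104) = -ln(0.896) = 0.1098
mean = (1.0134 + 0.7465 + 0.9571 + 0.1098)/4 = 0.7067

0.7067


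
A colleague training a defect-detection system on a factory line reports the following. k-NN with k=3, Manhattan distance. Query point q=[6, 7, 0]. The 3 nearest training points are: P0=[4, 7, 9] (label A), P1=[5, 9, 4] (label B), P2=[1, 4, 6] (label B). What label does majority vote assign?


d(q,P0) = 11  (label A)
d(q,P1) = 7  (label B)
d(q,P2) = 14  (label B)
Votes: A=1, B=2
Majority → B

B


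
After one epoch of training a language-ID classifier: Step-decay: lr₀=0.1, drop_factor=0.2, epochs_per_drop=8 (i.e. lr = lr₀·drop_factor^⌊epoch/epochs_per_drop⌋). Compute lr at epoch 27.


n_drops = ⌊27/8⌋ = 3
lr = 0.1·0.2^3 = 0.1·0.008 = 0.0008

0.0008


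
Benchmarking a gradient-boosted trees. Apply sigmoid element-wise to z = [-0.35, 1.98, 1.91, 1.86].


σ(-0.35) = 1/(1+e^0.35) = 0.4134
σ(1.98) = 1/(1+e^-1.98) = 0.8787
σ(1.91) = 1/(1+e^-1.91) = 0.871
σ(1.86) = 1/(1+e^-1.86) = 0.8653
result = [0.4134, 0.8787, 0.871, 0.8653]

[0.4134, 0.8787, 0.871, 0.8653]


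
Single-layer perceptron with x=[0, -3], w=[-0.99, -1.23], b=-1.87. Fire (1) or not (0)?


z = (0)·(-0.99) + (-3)·(-1.23) - 1.87
  = 1.82
step(z) = 1 (z≥0)

1


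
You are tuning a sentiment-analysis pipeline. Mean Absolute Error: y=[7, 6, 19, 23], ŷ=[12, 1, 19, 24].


Absolute errors: |7-12|=5, |6-1|=5, |19-19|=0, |23-24|=1
Sum = 11
MAE = 11/4 = 11/4

11/4


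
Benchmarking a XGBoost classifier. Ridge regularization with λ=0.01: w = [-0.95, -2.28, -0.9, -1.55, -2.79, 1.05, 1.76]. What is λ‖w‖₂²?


‖w‖₂² = (-0.95)² + (-2.28)² + (-0.9)² + (-1.55)² + (-2.79)² + (1.05)² + (1.76)²
     = 0.9025 + 5.1984 + 0.81 + 2.4025 + 7.7841 + 1.1025 + 3.0976
     = 21.2976
λ·‖w‖₂² = 0.01·21.2976 = 0.212976

0.212976


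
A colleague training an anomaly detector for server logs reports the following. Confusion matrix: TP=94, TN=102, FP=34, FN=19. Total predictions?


Total = TP + TN + FP + FN
= 94 + 102 + 34 + 19
= 249
(Predicted positive: 128, predicted negative: 121)

249


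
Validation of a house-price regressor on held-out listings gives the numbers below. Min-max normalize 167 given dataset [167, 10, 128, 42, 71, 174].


min=10, max=174
(167-10)/(174-10) = 157/164 = 0.9573

0.9573


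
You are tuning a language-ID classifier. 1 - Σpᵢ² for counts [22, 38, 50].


Probabilities: [22/110, 38/110, 50/110] ≈ [0.2, 0.3455, 0.4545]
Σpᵢ² = (484 + 1444 + 2500)/110² = 4428/12100
Gini = 1 - Σpᵢ² = 1 - 4428/12100 = 0.634

0.634


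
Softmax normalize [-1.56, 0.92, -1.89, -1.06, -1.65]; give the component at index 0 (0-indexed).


Exponentials: e^-1.56=0.2101, e^0.92=2.5093, e^-1.89=0.1511, e^-1.06=0.3465, e^-1.65=0.192
Sum = 3.409
Softmax = [0.0616, 0.7361, 0.0443, 0.1016, 0.0563]
p[0] = 0.2101/3.409 = 0.0616

0.0616


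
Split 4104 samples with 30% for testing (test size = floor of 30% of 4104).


Test = ⌊4104·30/100⌋ = 1231
Train = 4104 - 1231 = 2873

Train: 2873, Test: 1231


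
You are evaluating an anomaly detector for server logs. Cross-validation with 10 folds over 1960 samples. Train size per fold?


Fold size = 1960/10 = 196
Training per fold = 1960 - 196 = 1764

1764


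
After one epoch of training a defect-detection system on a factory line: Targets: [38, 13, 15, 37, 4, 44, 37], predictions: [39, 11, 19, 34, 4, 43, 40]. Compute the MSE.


Squared errors: (38-39)²=1, (13-11)²=4, (15-19)²=16, (37-34)²=9, (4-4)²=0, (44-43)²=1, (37-40)²=9
Sum = 40
MSE = 40/7 = 40/7

40/7


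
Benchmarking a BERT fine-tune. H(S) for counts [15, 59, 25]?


Probabilities: [15/99, 59/99, 25/99] ≈ [0.1515, 0.596, 0.2525]
H = -((15/99)·log₂(15/99) + (59/99)·log₂(59/99) + (25/99)·log₂(25/99))
  = 1.3589 bits

1.3589 bits


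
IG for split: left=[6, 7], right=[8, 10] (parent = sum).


Parent = [14, 17], H_parent = 0.9932
H_left = 0.9957 (n=13), H_right = 0.9911 (n=18)
H_children = (13/31)·0.9957 + (18/31)·0.9911 = 0.993
IG = 0.9932 - 0.993 = 0.0002

0.0002


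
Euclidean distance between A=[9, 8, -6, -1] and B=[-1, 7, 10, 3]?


d = √((9+ 1)² + (8-7)² + (-6-10)² + (-1-3)²)
  = √(100 + 1 + 256 + 16)
  = √373 = 19.3132

19.3132


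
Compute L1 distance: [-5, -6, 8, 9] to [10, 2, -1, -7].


d = |-5-10| + |-6-2| + |8+ 1| + |9+ 7|
  = 15 + 8 + 9 + 16
  = 48

48


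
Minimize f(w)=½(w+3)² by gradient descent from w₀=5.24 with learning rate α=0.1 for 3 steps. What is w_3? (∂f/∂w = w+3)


step 1: grad = 5.24+3 = 8.24; w = 5.24 - 0.1·(8.24) = 4.416
step 2: grad = 4.416+3 = 7.416; w = 4.416 - 0.1·(7.416) = 3.6744
step 3: grad = 3.6744+3 = 6.6744; w = 3.6744 - 0.1·(6.6744) = 3.00696

3.00696


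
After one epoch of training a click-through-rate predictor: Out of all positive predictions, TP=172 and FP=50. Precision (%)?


Precision = TP/(TP+FP)
= 172/(172+50)
= 172/222 = 77.48%

77.48%


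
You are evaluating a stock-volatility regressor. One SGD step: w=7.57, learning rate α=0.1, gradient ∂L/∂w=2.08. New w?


w_new = w - α·∇
= 7.57 - 0.1·2.08
= 7.57 - 0.208
= 7.362

7.362


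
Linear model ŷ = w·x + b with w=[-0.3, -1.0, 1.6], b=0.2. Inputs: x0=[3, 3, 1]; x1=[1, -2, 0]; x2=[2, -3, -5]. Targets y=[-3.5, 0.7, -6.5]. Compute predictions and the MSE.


ŷ0 = (-0.3)·(3) + (-1.0)·(3) + (1.6)·(1) + 0.2 = -2.1
ŷ1 = (-0.3)·(1) + (-1.0)·(-2) + (1.6)·(0) + 0.2 = 1.9
ŷ2 = (-0.3)·(2) + (-1.0)·(-3) + (1.6)·(-5) + 0.2 = -5.4
errors² = [1.96, 1.44, 1.21]
MSE = 4.6100/3 = 1.5367

1.5367


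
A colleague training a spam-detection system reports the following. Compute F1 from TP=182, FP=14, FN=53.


Precision = 182/196 = 0.9286
Recall = 182/235 = 0.7745
F1 = 2·P·R/(P+R) = 2·TP/(2·TP+FP+FN) = 364/(364+14+53) = 364/431 = 0.8445

0.8445


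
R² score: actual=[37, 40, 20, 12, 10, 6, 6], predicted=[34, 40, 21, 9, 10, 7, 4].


ȳ = 18.7143
SS_res = Σ(y-ŷ)² = 24
SS_tot = Σ(y-ȳ)² = 1233.43
R² = 1 - SS_res/SS_tot = 1 - 0.0195 = 0.9805

0.9805


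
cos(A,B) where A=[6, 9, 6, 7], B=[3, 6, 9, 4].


A·B = 6·3 + 9·6 + 6·9 + 7·4 = 154
‖A‖ = √202 = 14.2127, ‖B‖ = √142 = 11.9164
cos = 154/(√202·√142) = 154/√28684 = 0.9093

0.9093


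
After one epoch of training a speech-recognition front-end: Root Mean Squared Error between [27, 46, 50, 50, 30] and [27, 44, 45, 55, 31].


MSE = 55/5 = 11
RMSE = √(55/5) = 3.3166

3.3166


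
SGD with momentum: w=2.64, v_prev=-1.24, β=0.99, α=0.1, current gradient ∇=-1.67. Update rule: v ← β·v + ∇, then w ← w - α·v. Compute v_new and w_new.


v_new = 0.99·-1.24 - 1.67 = -1.2276 - 1.67 = -2.8976
w_new = 2.64 - 0.1·-2.8976 = 2.64 + 0.28976 = 2.92976

v_new=-2.8976, w_new=2.92976


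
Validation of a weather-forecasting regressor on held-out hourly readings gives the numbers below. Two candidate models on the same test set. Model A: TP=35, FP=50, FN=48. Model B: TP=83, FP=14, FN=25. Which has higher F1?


Model A: P=35/85=0.4118, R=35/83=0.4217, F1=2PR/(P+R)=2TP/(2TP+FP+FN)=70/168=0.4167
Model B: P=83/97=0.8557, R=83/108=0.7685, F1=2PR/(P+R)=2TP/(2TP+FP+FN)=166/205=0.8098
0.4167 < 0.8098 → Model B

Model B


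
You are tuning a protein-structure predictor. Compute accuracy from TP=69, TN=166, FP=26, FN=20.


Accuracy = (TP+TN)/(TP+TN+FP+FN)
= (69+166)/(281)
= 235/281 = 83.63%

83.63%


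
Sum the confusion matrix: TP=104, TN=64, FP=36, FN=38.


Total = TP + TN + FP + FN
= 104 + 64 + 36 + 38
= 242
(Predicted positive: 140, predicted negative: 102)

242


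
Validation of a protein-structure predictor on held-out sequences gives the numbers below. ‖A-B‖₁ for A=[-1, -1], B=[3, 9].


d = |-1-3| + |-1-9|
  = 4 + 10
  = 14

14


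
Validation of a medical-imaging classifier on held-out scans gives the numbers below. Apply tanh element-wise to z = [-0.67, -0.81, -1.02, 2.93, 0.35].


tanh(-0.67) = -0.585
tanh(-0.81) = -0.6696
tanh(-1.02) = -0.7699
tanh(2.93) = 0.9943
tanh(0.35) = 0.3364
result = [-0.585, -0.6696, -0.7699, 0.9943, 0.3364]

[-0.585, -0.6696, -0.7699, 0.9943, 0.3364]


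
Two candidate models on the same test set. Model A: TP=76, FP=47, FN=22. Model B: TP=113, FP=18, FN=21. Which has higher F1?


Model A: P=76/123=0.6179, R=76/98=0.7755, F1=2PR/(P+R)=2TP/(2TP+FP+FN)=152/221=0.6878
Model B: P=113/131=0.8626, R=113/134=0.8433, F1=2PR/(P+R)=2TP/(2TP+FP+FN)=226/265=0.8528
0.6878 < 0.8528 → Model B

Model B


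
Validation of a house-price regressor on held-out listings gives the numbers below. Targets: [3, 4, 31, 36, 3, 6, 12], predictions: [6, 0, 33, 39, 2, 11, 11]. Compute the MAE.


Absolute errors: |3-6|=3, |4-0|=4, |31-33|=2, |36-39|=3, |3-2|=1, |6-11|=5, |12-11|=1
Sum = 19
MAE = 19/7 = 19/7

19/7


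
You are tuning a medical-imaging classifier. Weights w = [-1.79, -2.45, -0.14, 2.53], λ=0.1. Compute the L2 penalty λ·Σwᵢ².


‖w‖₂² = (-1.79)² + (-2.45)² + (-0.14)² + (2.53)²
     = 3.2041 + 6.0025 + 0.0196 + 6.4009
     = 15.6271
λ·‖w‖₂² = 0.1·15.6271 = 1.56271

1.56271


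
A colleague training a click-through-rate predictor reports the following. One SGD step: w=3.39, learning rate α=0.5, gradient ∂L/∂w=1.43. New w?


w_new = w - α·∇
= 3.39 - 0.5·1.43
= 3.39 - 0.715
= 2.675

2.675


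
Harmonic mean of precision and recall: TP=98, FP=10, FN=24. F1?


Precision = 98/108 = 0.9074
Recall = 98/122 = 0.8033
F1 = 2·P·R/(P+R) = 2·TP/(2·TP+FP+FN) = 196/(196+10+24) = 196/230 = 0.8522

0.8522


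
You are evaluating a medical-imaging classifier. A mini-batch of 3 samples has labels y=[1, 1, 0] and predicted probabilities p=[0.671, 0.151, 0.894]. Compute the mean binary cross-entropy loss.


L[0] = -ln(0.671) = 0.399
L[1] = -ln(0.151) = 1.8905
L[2] = -ln(1-0.894) = -ln(0.106) = 2.2443
mean = (0.399 + 1.8905 + 2.2443)/3 = 1.5113

1.5113


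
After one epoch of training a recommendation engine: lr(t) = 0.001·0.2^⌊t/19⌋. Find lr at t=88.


n_drops = ⌊88/19⌋ = 4
lr = 0.001·0.2^4 = 0.001·0.0016 = 0.0000016

0.0000016


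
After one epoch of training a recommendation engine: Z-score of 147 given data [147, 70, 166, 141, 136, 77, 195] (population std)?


μ = 133.1429, σ = 41.93
z = (147 - 133.1429)/41.93 = 0.3305

0.3305


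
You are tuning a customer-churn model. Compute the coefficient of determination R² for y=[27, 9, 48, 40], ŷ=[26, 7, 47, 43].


ȳ = 31
SS_res = Σ(y-ŷ)² = 15
SS_tot = Σ(y-ȳ)² = 870
R² = 1 - SS_res/SS_tot = 1 - 0.0172 = 0.9828

0.9828


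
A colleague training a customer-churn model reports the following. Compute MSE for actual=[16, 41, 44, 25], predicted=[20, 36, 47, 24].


Squared errors: (16-20)²=16, (41-36)²=25, (44-47)²=9, (25-24)²=1
Sum = 51
MSE = 51/4 = 51/4

51/4


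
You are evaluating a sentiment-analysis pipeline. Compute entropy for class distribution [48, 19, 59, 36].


Probabilities: [48/162, 19/162, 59/162, 36/162] ≈ [0.2963, 0.1173, 0.3642, 0.2222]
H = -((48/162)·log₂(48/162) + (19/162)·log₂(19/162) + (59/162)·log₂(59/162) + (36/162)·log₂(36/162))
  = 1.8955 bits

1.8955 bits


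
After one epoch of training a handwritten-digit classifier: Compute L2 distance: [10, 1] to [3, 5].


d = √((10-3)² + (1-5)²)
  = √(49 + 16)
  = √65 = 8.0623

8.0623


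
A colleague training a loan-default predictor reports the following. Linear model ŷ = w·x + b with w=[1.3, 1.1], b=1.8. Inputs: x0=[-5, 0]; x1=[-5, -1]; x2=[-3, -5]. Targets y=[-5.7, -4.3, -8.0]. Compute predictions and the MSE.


ŷ0 = (1.3)·(-5) + (1.1)·(0) + 1.8 = -4.7
ŷ1 = (1.3)·(-5) + (1.1)·(-1) + 1.8 = -5.8
ŷ2 = (1.3)·(-3) + (1.1)·(-5) + 1.8 = -7.6
errors² = [1.0, 2.25, 0.16]
MSE = 3.4100/3 = 1.1367

1.1367


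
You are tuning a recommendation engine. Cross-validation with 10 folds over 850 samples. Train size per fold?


Fold size = 850/10 = 85
Training per fold = 850 - 85 = 765

765


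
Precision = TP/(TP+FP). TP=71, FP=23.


Precision = TP/(TP+FP)
= 71/(71+23)
= 71/94 = 75.53%

75.53%


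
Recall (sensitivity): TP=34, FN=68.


Recall = TP/(TP+FN)
= 34/(34+68)
= 34/102 = 33.33%

33.33%


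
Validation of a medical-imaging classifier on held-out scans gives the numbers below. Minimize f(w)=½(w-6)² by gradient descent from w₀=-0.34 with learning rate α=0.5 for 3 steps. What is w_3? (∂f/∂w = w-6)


step 1: grad = -0.34-6 = -6.34; w = -0.34 - 0.5·(-6.34) = 2.83
step 2: grad = 2.83-6 = -3.17; w = 2.83 - 0.5·(-3.17) = 4.415
step 3: grad = 4.415-6 = -1.585; w = 4.415 - 0.5·(-1.585) = 5.2075

5.2075


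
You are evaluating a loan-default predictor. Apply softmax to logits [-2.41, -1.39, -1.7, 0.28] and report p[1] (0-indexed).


Exponentials: e^-2.41=0.0898, e^-1.39=0.2491, e^-1.7=0.1827, e^0.28=1.3231
Sum = 1.8447
Softmax = [0.0487, 0.135, 0.099, 0.7173]
p[1] = 0.2491/1.8447 = 0.135

0.135


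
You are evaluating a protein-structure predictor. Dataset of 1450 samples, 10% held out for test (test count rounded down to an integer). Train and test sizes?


Test = ⌊1450·10/100⌋ = 145
Train = 1450 - 145 = 1305

Train: 1305, Test: 145


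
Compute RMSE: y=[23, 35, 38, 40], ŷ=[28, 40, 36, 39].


MSE = 55/4 = 13.75
RMSE = √(55/4) = 3.7081

3.7081


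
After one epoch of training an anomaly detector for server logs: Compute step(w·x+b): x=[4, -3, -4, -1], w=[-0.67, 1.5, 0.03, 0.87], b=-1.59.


z = (4)·(-0.67) + (-3)·(1.5) + (-4)·(0.03) + (-1)·(0.87) - 1.59
  = -9.76
step(z) = 0 (z<0)

0


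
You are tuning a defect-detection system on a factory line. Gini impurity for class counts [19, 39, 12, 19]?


Probabilities: [19/89, 39/89, 12/89, 19/89] ≈ [0.2135, 0.4382, 0.1348, 0.2135]
Σpᵢ² = (361 + 1521 + 144 + 361)/89² = 2387/7921
Gini = 1 - Σpᵢ² = 1 - 2387/7921 = 0.6986

0.6986


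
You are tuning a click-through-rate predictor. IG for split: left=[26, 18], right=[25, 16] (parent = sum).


Parent = [51, 34], H_parent = 0.971
H_left = 0.976 (n=44), H_right = 0.965 (n=41)
H_children = (44/85)·0.976 + (41/85)·0.965 = 0.9707
IG = 0.971 - 0.9707 = 0.0003

0.0003


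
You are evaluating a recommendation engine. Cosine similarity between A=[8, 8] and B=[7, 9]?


A·B = 8·7 + 8·9 = 128
‖A‖ = √128 = 11.3137, ‖B‖ = √130 = 11.4018
cos = 128/(√128·√130) = 128/√16640 = 0.9923

0.9923


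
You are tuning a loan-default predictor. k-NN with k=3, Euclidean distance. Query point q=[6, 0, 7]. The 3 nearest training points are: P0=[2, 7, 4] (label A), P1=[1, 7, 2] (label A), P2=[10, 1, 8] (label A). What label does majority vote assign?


d(q,P0) = 8.6023  (label A)
d(q,P1) = 9.9499  (label A)
d(q,P2) = 4.2426  (label A)
Votes: A=3, B=0
Majority → A

A


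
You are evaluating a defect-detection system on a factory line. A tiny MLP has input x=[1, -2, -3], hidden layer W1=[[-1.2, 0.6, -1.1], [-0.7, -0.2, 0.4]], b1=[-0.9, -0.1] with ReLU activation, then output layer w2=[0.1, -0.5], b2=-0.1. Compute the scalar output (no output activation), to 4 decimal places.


z1[0] = (-1.2)·(1) + (0.6)·(-2) + (-1.1)·(-3) - 0.9 = 0.0
z1[1] = (-0.7)·(1) + (-0.2)·(-2) + (0.4)·(-3) - 0.1 = -1.6
h = ReLU(z1) = [0.0, 0.0]
output = (0.1)·(0.0) + (-0.5)·(0.0) - 0.1 = -0.1

-0.1


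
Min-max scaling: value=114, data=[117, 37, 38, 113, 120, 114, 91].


min=37, max=120
(114-37)/(120-37) = 77/83 = 0.9277

0.9277


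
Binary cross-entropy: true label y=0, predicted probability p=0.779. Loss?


BCE = -[y·ln(p) + (1-y)·ln(1-p)]
= -0 - 1·ln(1-0.779)
= -ln(0.221) = 1.5096

1.5096


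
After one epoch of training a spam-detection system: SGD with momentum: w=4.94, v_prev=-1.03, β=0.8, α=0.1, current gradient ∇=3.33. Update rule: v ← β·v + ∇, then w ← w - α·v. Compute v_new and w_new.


v_new = 0.8·-1.03 + 3.33 = -0.824 + 3.33 = 2.506
w_new = 4.94 - 0.1·2.506 = 4.94 - 0.2506 = 4.6894

v_new=2.506, w_new=4.6894


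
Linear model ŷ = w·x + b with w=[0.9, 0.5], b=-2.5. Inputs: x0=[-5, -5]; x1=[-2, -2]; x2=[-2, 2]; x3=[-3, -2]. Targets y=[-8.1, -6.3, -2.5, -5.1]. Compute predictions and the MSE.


ŷ0 = (0.9)·(-5) + (0.5)·(-5) - 2.5 = -9.5
ŷ1 = (0.9)·(-2) + (0.5)·(-2) - 2.5 = -5.3
ŷ2 = (0.9)·(-2) + (0.5)·(2) - 2.5 = -3.3
ŷ3 = (0.9)·(-3) + (0.5)·(-2) - 2.5 = -6.2
errors² = [1.96, 1.0, 0.64, 1.21]
MSE = 4.8100/4 = 1.2025

1.2025


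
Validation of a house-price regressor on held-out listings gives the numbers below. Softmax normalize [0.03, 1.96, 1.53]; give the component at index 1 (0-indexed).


Exponentials: e^0.03=1.0305, e^1.96=7.0993, e^1.53=4.6182
Sum = 12.748
Softmax = [0.0808, 0.5569, 0.3623]
p[1] = 7.0993/12.748 = 0.5569

0.5569


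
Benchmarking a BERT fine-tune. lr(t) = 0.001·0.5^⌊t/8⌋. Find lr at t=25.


n_drops = ⌊25/8⌋ = 3
lr = 0.001·0.5^3 = 0.001·0.125 = 0.000125

0.000125


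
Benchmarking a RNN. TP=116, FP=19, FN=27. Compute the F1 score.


Precision = 116/135 = 0.8593
Recall = 116/143 = 0.8112
F1 = 2·P·R/(P+R) = 2·TP/(2·TP+FP+FN) = 232/(232+19+27) = 232/278 = 0.8345

0.8345


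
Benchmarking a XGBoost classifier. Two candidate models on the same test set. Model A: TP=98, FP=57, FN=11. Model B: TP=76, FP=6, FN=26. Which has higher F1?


Model A: P=98/155=0.6323, R=98/109=0.8991, F1=2PR/(P+R)=2TP/(2TP+FP+FN)=196/264=0.7424
Model B: P=76/82=0.9268, R=76/102=0.7451, F1=2PR/(P+R)=2TP/(2TP+FP+FN)=152/184=0.8261
0.7424 < 0.8261 → Model B

Model B


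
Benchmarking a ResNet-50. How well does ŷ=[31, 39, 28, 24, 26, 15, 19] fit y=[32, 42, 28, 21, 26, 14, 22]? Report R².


ȳ = 26.4286
SS_res = Σ(y-ŷ)² = 29
SS_tot = Σ(y-ȳ)² = 479.71
R² = 1 - SS_res/SS_tot = 1 - 0.0605 = 0.9395

0.9395


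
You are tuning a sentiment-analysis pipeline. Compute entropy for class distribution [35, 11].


Probabilities: [35/46, 11/46] ≈ [0.7609, 0.2391]
H = -((35/46)·log₂(35/46) + (11/46)·log₂(11/46))
  = 0.7936 bits

0.7936 bits


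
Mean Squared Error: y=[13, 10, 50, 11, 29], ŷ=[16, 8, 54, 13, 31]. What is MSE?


Squared errors: (13-16)²=9, (10-8)²=4, (50-54)²=16, (11-13)²=4, (29-31)²=4
Sum = 37
MSE = 37/5 = 37/5

37/5


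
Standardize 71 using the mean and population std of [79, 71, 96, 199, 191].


μ = 127.2, σ = 56.0014
z = (71 - 127.2)/56.0014 = -1.0035

-1.0035


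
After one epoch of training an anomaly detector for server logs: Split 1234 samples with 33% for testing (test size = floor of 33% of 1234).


Test = ⌊1234·33/100⌋ = 407
Train = 1234 - 407 = 827

Train: 827, Test: 407


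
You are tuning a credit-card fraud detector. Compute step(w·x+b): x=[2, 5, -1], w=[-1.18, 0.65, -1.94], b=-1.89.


z = (2)·(-1.18) + (5)·(0.65) + (-1)·(-1.94) - 1.89
  = 0.94
step(z) = 1 (z≥0)

1


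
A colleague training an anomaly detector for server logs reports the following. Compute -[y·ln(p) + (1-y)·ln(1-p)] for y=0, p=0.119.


BCE = -[y·ln(p) + (1-y)·ln(1-p)]
= -0 - 1·ln(1-0.119)
= -ln(0.881) = 0.1267

0.1267


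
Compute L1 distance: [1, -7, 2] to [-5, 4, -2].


d = |1+ 5| + |-7-4| + |2+ 2|
  = 6 + 11 + 4
  = 21

21


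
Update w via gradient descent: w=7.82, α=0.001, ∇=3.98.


w_new = w - α·∇
= 7.82 - 0.001·3.98
= 7.82 - 0.00398
= 7.81602

7.81602


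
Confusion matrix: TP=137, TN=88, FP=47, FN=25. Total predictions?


Total = TP + TN + FP + FN
= 137 + 88 + 47 + 25
= 297
(Predicted positive: 184, predicted negative: 113)

297


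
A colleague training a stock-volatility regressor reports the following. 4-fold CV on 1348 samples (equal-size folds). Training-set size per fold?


Fold size = 1348/4 = 337
Training per fold = 1348 - 337 = 1011

1011


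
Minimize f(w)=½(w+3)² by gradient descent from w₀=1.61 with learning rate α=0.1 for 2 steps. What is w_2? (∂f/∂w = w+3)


step 1: grad = 1.61+3 = 4.61; w = 1.61 - 0.1·(4.61) = 1.149
step 2: grad = 1.149+3 = 4.149; w = 1.149 - 0.1·(4.149) = 0.7341

0.7341


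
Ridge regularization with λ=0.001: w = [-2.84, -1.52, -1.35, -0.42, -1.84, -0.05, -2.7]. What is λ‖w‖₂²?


‖w‖₂² = (-2.84)² + (-1.52)² + (-1.35)² + (-0.42)² + (-1.84)² + (-0.05)² + (-2.7)²
     = 8.0656 + 2.3104 + 1.8225 + 0.1764 + 3.3856 + 0.0025 + 7.29
     = 23.053
λ·‖w‖₂² = 0.001·23.053 = 0.023053

0.023053


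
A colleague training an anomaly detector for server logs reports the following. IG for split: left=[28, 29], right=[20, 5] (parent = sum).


Parent = [48, 34], H_parent = 0.9789
H_left = 0.9998 (n=57), H_right = 0.7219 (n=25)
H_children = (57/82)·0.9998 + (25/82)·0.7219 = 0.9151
IG = 0.9789 - 0.9151 = 0.0638

0.0638


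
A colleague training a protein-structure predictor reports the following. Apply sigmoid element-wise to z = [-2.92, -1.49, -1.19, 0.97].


σ(-2.92) = 1/(1+e^2.92) = 0.0512
σ(-1.49) = 1/(1+e^1.49) = 0.1839
σ(-1.19) = 1/(1+e^1.19) = 0.2333
σ(0.97) = 1/(1+e^-0.97) = 0.7251
result = [0.0512, 0.1839, 0.2333, 0.7251]

[0.0512, 0.1839, 0.2333, 0.7251]


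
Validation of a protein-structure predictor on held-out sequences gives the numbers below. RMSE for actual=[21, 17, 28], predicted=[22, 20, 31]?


MSE = 19/3 = 6.3333
RMSE = √(19/3) = 2.5166

2.5166


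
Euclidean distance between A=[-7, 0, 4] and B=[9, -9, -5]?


d = √((-7-9)² + (0+ 9)² + (4+ 5)²)
  = √(256 + 81 + 81)
  = √418 = 20.445

20.445


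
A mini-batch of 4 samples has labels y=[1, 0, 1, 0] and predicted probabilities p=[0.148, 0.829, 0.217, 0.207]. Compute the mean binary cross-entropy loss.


L[0] = -ln(0.148) = 1.9105
L[1] = -ln(1-0.829) = -ln(0.171) = 1.7661
L[2] = -ln(0.217) = 1.5279
L[3] = -ln(1-0.207) = -ln(0.793) = 0.2319
mean = (1.9105 + 1.7661 + 1.5279 + 0.2319)/4 = 1.3591

1.3591


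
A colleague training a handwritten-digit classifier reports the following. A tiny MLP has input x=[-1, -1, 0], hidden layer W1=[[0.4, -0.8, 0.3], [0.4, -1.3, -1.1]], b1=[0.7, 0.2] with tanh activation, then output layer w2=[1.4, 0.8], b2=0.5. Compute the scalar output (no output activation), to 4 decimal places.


z1[0] = (0.4)·(-1) + (-0.8)·(-1) + (0.3)·(0) + 0.7 = 1.1
z1[1] = (0.4)·(-1) + (-1.3)·(-1) + (-1.1)·(0) + 0.2 = 1.1
h = tanh(z1) = [0.8005, 0.8005]
output = (1.4)·(0.8005) + (0.8)·(0.8005) + 0.5 = 2.2611

2.2611


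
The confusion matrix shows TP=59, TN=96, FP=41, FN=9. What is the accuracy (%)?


Accuracy = (TP+TN)/(TP+TN+FP+FN)
= (59+96)/(205)
= 155/205 = 75.61%

75.61%


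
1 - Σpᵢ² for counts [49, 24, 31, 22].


Probabilities: [49/126, 24/126, 31/126, 22/126] ≈ [0.3889, 0.1905, 0.246, 0.1746]
Σpᵢ² = (2401 + 576 + 961 + 484)/126² = 4422/15876
Gini = 1 - Σpᵢ² = 1 - 4422/15876 = 0.7215

0.7215


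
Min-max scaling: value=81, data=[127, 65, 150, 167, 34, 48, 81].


min=34, max=167
(81-34)/(167-34) = 47/133 = 0.3534

0.3534


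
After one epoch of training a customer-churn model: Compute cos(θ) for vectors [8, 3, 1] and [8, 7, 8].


A·B = 8·8 + 3·7 + 1·8 = 93
‖A‖ = √74 = 8.6023, ‖B‖ = √177 = 13.3041
cos = 93/(√74·√177) = 93/√13098 = 0.8126

0.8126


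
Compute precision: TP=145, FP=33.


Precision = TP/(TP+FP)
= 145/(145+33)
= 145/178 = 81.46%

81.46%


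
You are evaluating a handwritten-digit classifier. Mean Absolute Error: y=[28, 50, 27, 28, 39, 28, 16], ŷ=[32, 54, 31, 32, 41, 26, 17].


Absolute errors: |28-32|=4, |50-54|=4, |27-31|=4, |28-32|=4, |39-41|=2, |28-26|=2, |16-17|=1
Sum = 21
MAE = 21/7 = 3

3


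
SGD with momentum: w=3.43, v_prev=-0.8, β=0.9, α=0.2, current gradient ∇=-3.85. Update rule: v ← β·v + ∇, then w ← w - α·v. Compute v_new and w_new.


v_new = 0.9·-0.8 - 3.85 = -0.72 - 3.85 = -4.57
w_new = 3.43 - 0.2·-4.57 = 3.43 + 0.914 = 4.344

v_new=-4.57, w_new=4.344


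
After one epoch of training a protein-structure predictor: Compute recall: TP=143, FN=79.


Recall = TP/(TP+FN)
= 143/(143+79)
= 143/222 = 64.41%

64.41%


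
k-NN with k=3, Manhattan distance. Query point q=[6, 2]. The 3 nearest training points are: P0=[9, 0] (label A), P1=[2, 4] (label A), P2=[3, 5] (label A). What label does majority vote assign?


d(q,P0) = 5  (label A)
d(q,P1) = 6  (label A)
d(q,P2) = 6  (label A)
Votes: A=3, B=0
Majority → A

A


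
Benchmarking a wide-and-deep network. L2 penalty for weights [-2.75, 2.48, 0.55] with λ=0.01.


‖w‖₂² = (-2.75)² + (2.48)² + (0.55)²
     = 7.5625 + 6.1504 + 0.3025
     = 14.0154
λ·‖w‖₂² = 0.01·14.0154 = 0.140154

0.140154


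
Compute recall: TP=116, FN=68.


Recall = TP/(TP+FN)
= 116/(116+68)
= 116/184 = 63.04%

63.04%


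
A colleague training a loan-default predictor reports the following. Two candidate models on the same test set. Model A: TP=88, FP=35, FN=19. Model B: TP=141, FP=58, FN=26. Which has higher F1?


Model A: P=88/123=0.7154, R=88/107=0.8224, F1=2PR/(P+R)=2TP/(2TP+FP+FN)=176/230=0.7652
Model B: P=141/199=0.7085, R=141/167=0.8443, F1=2PR/(P+R)=2TP/(2TP+FP+FN)=282/366=0.7705
0.7652 < 0.7705 → Model B

Model B


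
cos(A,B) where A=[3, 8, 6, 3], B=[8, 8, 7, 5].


A·B = 3·8 + 8·8 + 6·7 + 3·5 = 145
‖A‖ = √118 = 10.8628, ‖B‖ = √202 = 14.2127
cos = 145/(√118·√202) = 145/√23836 = 0.9392

0.9392


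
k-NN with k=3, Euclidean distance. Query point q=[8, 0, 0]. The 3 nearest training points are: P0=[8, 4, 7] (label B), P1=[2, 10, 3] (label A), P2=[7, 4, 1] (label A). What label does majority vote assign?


d(q,P0) = 8.0623  (label B)
d(q,P1) = 12.0416  (label A)
d(q,P2) = 4.2426  (label A)
Votes: A=2, B=1
Majority → A

A


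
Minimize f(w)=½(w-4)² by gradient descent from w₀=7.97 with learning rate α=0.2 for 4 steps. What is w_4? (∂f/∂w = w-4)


step 1: grad = 7.97-4 = 3.97; w = 7.97 - 0.2·(3.97) = 7.176
step 2: grad = 7.176-4 = 3.176; w = 7.176 - 0.2·(3.176) = 6.5408
step 3: grad = 6.5408-4 = 2.5408; w = 6.5408 - 0.2·(2.5408) = 6.03264
step 4: grad = 6.03264-4 = 2.03264; w = 6.03264 - 0.2·(2.03264) = 5.626112

5.626112


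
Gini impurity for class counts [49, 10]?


Probabilities: [49/59, 10/59] ≈ [0.8305, 0.1695]
Σpᵢ² = (2401 + 100)/59² = 2501/3481
Gini = 1 - Σpᵢ² = 1 - 2501/3481 = 0.2815

0.2815


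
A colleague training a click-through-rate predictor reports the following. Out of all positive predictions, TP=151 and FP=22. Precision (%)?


Precision = TP/(TP+FP)
= 151/(151+22)
= 151/173 = 87.28%

87.28%


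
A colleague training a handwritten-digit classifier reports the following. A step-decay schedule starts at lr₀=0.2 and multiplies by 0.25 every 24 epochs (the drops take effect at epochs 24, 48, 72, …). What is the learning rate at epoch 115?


n_drops = ⌊115/24⌋ = 4
lr = 0.2·0.25^4 = 0.2·0.00390625 = 0.00078125

0.00078125


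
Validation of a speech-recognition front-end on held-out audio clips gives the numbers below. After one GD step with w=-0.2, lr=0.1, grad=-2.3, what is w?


w_new = w - α·∇
= -0.2 - 0.1·-2.3
= -0.2 + 0.23
= 0.03

0.03


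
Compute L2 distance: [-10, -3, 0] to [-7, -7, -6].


d = √((-10+ 7)² + (-3+ 7)² + (0+ 6)²)
  = √(9 + 16 + 36)
  = √61 = 7.8102

7.8102


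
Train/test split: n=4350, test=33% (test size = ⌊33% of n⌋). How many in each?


Test = ⌊4350·33/100⌋ = 1435
Train = 4350 - 1435 = 2915

Train: 2915, Test: 1435


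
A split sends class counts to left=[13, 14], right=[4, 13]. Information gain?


Parent = [17, 27], H_parent = 0.9624
H_left = 0.999 (n=27), H_right = 0.7871 (n=17)
H_children = (27/44)·0.999 + (17/44)·0.7871 = 0.9171
IG = 0.9624 - 0.9171 = 0.0453

0.0453


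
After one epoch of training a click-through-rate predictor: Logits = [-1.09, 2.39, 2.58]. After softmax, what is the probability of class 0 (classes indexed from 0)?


Exponentials: e^-1.09=0.3362, e^2.39=10.9135, e^2.58=13.1971
Sum = 24.4468
Softmax = [0.0138, 0.4464, 0.5398]
p[0] = 0.3362/24.4468 = 0.0138

0.0138


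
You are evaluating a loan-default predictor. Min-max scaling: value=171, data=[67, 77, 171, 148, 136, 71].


min=67, max=171
(171-67)/(171-67) = 104/104 = 1.0

1.0


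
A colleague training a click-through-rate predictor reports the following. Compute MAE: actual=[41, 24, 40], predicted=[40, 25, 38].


Absolute errors: |41-40|=1, |24-25|=1, |40-38|=2
Sum = 4
MAE = 4/3 = 4/3

4/3


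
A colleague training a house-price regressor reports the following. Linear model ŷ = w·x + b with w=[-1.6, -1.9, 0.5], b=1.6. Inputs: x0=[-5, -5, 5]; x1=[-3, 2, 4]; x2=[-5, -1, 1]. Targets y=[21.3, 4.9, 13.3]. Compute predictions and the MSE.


ŷ0 = (-1.6)·(-5) + (-1.9)·(-5) + (0.5)·(5) + 1.6 = 21.6
ŷ1 = (-1.6)·(-3) + (-1.9)·(2) + (0.5)·(4) + 1.6 = 4.6
ŷ2 = (-1.6)·(-5) + (-1.9)·(-1) + (0.5)·(1) + 1.6 = 12.0
errors² = [0.09, 0.09, 1.69]
MSE = 1.8700/3 = 0.6233

0.6233


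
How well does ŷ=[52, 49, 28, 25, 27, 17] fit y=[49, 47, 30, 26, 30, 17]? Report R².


ȳ = 33.1667
SS_res = Σ(y-ŷ)² = 27
SS_tot = Σ(y-ȳ)² = 774.83
R² = 1 - SS_res/SS_tot = 1 - 0.0348 = 0.9652

0.9652


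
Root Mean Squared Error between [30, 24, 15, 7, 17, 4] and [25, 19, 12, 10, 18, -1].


MSE = 94/6 = 15.6667
RMSE = √(94/6) = 3.9581

3.9581


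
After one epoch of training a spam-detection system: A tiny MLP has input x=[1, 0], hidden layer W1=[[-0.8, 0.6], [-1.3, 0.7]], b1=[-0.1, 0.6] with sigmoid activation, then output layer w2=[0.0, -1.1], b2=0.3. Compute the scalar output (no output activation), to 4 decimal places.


z1[0] = (-0.8)·(1) + (0.6)·(0) - 0.1 = -0.9
z1[1] = (-1.3)·(1) + (0.7)·(0) + 0.6 = -0.7
h = sigmoid(z1) = [0.2891, 0.3318]
output = (0.0)·(0.2891) + (-1.1)·(0.3318) + 0.3 = -0.065

-0.065


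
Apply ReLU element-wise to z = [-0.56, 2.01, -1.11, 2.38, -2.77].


ReLU(-0.56) = max(0, -0.56) = 0.0
ReLU(2.01) = max(0, 2.01) = 2.01
ReLU(-1.11) = max(0, -1.11) = 0.0
ReLU(2.38) = max(0, 2.38) = 2.38
ReLU(-2.77) = max(0, -2.77) = 0.0
result = [0.0, 2.01, 0.0, 2.38, 0.0]

[0.0, 2.01, 0.0, 2.38, 0.0]


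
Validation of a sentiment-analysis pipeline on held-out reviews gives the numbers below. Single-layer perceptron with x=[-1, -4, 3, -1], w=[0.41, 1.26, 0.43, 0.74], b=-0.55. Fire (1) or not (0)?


z = (-1)·(0.41) + (-4)·(1.26) + (3)·(0.43) + (-1)·(0.74) - 0.55
  = -5.45
step(z) = 0 (z<0)

0


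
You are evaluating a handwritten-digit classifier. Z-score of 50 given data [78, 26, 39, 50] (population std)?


μ = 48.25, σ = 19.1621
z = (50 - 48.25)/19.1621 = 0.0913

0.0913


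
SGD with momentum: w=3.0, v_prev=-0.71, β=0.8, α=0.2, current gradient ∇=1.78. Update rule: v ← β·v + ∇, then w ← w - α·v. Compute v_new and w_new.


v_new = 0.8·-0.71 + 1.78 = -0.568 + 1.78 = 1.212
w_new = 3.0 - 0.2·1.212 = 3.0 - 0.2424 = 2.7576

v_new=1.212, w_new=2.7576


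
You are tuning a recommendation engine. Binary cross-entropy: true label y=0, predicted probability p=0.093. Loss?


BCE = -[y·ln(p) + (1-y)·ln(1-p)]
= -0 - 1·ln(1-0.093)
= -ln(0.907) = 0.0976

0.0976


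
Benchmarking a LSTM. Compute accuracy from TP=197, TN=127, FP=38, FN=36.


Accuracy = (TP+TN)/(TP+TN+FP+FN)
= (197+127)/(398)
= 324/398 = 81.41%

81.41%


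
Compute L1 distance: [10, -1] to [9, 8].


d = |10-9| + |-1-8|
  = 1 + 9
  = 10

10


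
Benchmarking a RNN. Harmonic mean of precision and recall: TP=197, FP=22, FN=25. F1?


Precision = 197/219 = 0.8995
Recall = 197/222 = 0.8874
F1 = 2·P·R/(P+R) = 2·TP/(2·TP+FP+FN) = 394/(394+22+25) = 394/441 = 0.8934

0.8934


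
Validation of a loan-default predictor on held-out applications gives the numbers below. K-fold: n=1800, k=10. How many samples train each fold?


Fold size = 1800/10 = 180
Training per fold = 1800 - 180 = 1620

1620


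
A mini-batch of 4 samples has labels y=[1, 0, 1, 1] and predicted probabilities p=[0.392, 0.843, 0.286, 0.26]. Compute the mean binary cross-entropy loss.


L[0] = -ln(0.392) = 0.9365
L[1] = -ln(1-0.843) = -ln(0.157) = 1.8515
L[2] = -ln(0.286) = 1.2518
L[3] = -ln(0.26) = 1.3471
mean = (0.9365 + 1.8515 + 1.2518 + 1.3471)/4 = 1.3467

1.3467
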